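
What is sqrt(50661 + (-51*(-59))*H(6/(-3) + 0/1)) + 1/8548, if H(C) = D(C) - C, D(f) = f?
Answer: 1/8548 + 3*sqrt(5629) ≈ 225.08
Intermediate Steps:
H(C) = 0 (H(C) = C - C = 0)
sqrt(50661 + (-51*(-59))*H(6/(-3) + 0/1)) + 1/8548 = sqrt(50661 - 51*(-59)*0) + 1/8548 = sqrt(50661 + 3009*0) + 1/8548 = sqrt(50661 + 0) + 1/8548 = sqrt(50661) + 1/8548 = 3*sqrt(5629) + 1/8548 = 1/8548 + 3*sqrt(5629)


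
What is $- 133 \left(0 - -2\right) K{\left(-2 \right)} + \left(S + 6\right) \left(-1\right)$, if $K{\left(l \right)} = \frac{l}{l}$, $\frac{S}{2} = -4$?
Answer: $-264$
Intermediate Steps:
$S = -8$ ($S = 2 \left(-4\right) = -8$)
$K{\left(l \right)} = 1$
$- 133 \left(0 - -2\right) K{\left(-2 \right)} + \left(S + 6\right) \left(-1\right) = - 133 \left(0 - -2\right) 1 + \left(-8 + 6\right) \left(-1\right) = - 133 \left(0 + 2\right) 1 - -2 = - 133 \cdot 2 \cdot 1 + 2 = \left(-133\right) 2 + 2 = -266 + 2 = -264$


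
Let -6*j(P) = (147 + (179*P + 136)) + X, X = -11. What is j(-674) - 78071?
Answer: -174026/3 ≈ -58009.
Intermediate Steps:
j(P) = -136/3 - 179*P/6 (j(P) = -((147 + (179*P + 136)) - 11)/6 = -((147 + (136 + 179*P)) - 11)/6 = -((283 + 179*P) - 11)/6 = -(272 + 179*P)/6 = -136/3 - 179*P/6)
j(-674) - 78071 = (-136/3 - 179/6*(-674)) - 78071 = (-136/3 + 60323/3) - 78071 = 60187/3 - 78071 = -174026/3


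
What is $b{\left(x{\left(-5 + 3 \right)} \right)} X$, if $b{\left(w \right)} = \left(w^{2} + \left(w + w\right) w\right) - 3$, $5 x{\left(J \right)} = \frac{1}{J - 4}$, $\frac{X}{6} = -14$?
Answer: $\frac{6293}{25} \approx 251.72$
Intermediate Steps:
$X = -84$ ($X = 6 \left(-14\right) = -84$)
$x{\left(J \right)} = \frac{1}{5 \left(-4 + J\right)}$ ($x{\left(J \right)} = \frac{1}{5 \left(J - 4\right)} = \frac{1}{5 \left(-4 + J\right)}$)
$b{\left(w \right)} = -3 + 3 w^{2}$ ($b{\left(w \right)} = \left(w^{2} + 2 w w\right) - 3 = \left(w^{2} + 2 w^{2}\right) - 3 = 3 w^{2} - 3 = -3 + 3 w^{2}$)
$b{\left(x{\left(-5 + 3 \right)} \right)} X = \left(-3 + 3 \left(\frac{1}{5 \left(-4 + \left(-5 + 3\right)\right)}\right)^{2}\right) \left(-84\right) = \left(-3 + 3 \left(\frac{1}{5 \left(-4 - 2\right)}\right)^{2}\right) \left(-84\right) = \left(-3 + 3 \left(\frac{1}{5 \left(-6\right)}\right)^{2}\right) \left(-84\right) = \left(-3 + 3 \left(\frac{1}{5} \left(- \frac{1}{6}\right)\right)^{2}\right) \left(-84\right) = \left(-3 + 3 \left(- \frac{1}{30}\right)^{2}\right) \left(-84\right) = \left(-3 + 3 \cdot \frac{1}{900}\right) \left(-84\right) = \left(-3 + \frac{1}{300}\right) \left(-84\right) = \left(- \frac{899}{300}\right) \left(-84\right) = \frac{6293}{25}$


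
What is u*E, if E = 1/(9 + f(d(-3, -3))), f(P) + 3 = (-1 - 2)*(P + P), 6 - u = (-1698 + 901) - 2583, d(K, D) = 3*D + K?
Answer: 1693/39 ≈ 43.410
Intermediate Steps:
d(K, D) = K + 3*D
u = 3386 (u = 6 - ((-1698 + 901) - 2583) = 6 - (-797 - 2583) = 6 - 1*(-3380) = 6 + 3380 = 3386)
f(P) = -3 - 6*P (f(P) = -3 + (-1 - 2)*(P + P) = -3 - 6*P)
E = 1/78 (E = 1/(9 + (-3 - 6*(-3 + 3*(-3)))) = 1/(9 + (-3 - 6*(-3 - 9))) = 1/(9 + (-3 - 6*(-12))) = 1/(9 + (-3 + 72)) = 1/(9 + 69) = 1/78 ≈ 0.012821)
u*E = 3386*(1/78) = 1693/39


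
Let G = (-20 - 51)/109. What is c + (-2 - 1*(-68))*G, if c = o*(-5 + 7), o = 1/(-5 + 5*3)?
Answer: -23321/545 ≈ -42.791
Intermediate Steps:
o = 1/10 (o = 1/(-5 + 15) = 1/10 ≈ 0.10000)
G = -71/109 (G = -71*1/109 = -71/109 ≈ -0.65138)
c = 1/5 (c = (-5 + 7)/10 = (1/10)*2 = 1/5 ≈ 0.20000)
c + (-2 - 1*(-68))*G = 1/5 + (-2 - 1*(-68))*(-71/109) = 1/5 + (-2 + 68)*(-71/109) = 1/5 + 66*(-71/109) = 1/5 - 4686/109 = -23321/545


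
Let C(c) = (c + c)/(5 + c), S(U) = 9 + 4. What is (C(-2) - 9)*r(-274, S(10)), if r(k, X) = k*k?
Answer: -2327356/3 ≈ -7.7579e+5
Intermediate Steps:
S(U) = 13
r(k, X) = k**2
C(c) = 2*c/(5 + c) (C(c) = (2*c)/(5 + c) = 2*c/(5 + c))
(C(-2) - 9)*r(-274, S(10)) = (2*(-2)/(5 - 2) - 9)*(-274)**2 = (2*(-2)/3 - 9)*75076 = (2*(-2)*(1/3) - 9)*75076 = (-4/3 - 9)*75076 = -31/3*75076 = -2327356/3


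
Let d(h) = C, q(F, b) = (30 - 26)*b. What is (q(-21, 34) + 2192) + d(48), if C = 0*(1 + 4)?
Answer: 2328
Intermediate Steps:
q(F, b) = 4*b
C = 0 (C = 0*5 = 0)
d(h) = 0
(q(-21, 34) + 2192) + d(48) = (4*34 + 2192) + 0 = (136 + 2192) + 0 = 2328 + 0 = 2328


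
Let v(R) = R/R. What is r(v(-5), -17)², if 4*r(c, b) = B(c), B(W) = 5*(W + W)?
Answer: 25/4 ≈ 6.2500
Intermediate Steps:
v(R) = 1
B(W) = 10*W (B(W) = 5*(2*W) = 10*W)
r(c, b) = 5*c/2 (r(c, b) = (10*c)/4 = 5*c/2)
r(v(-5), -17)² = ((5/2)*1)² = (5/2)² = 25/4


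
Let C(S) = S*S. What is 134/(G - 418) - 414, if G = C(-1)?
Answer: -172772/417 ≈ -414.32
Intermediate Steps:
C(S) = S²
G = 1 (G = (-1)² = 1)
134/(G - 418) - 414 = 134/(1 - 418) - 414 = 134/(-417) - 414 = 134*(-1/417) - 414 = -134/417 - 414 = -172772/417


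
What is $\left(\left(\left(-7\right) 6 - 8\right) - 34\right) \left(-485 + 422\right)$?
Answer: $5292$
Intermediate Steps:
$\left(\left(\left(-7\right) 6 - 8\right) - 34\right) \left(-485 + 422\right) = \left(\left(-42 - 8\right) - 34\right) \left(-63\right) = \left(-50 - 34\right) \left(-63\right) = \left(-84\right) \left(-63\right) = 5292$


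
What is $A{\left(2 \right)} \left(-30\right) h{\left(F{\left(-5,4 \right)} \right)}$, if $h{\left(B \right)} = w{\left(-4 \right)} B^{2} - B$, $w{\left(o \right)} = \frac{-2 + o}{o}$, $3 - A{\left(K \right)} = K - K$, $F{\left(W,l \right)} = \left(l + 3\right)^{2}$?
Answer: $-319725$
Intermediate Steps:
$F{\left(W,l \right)} = \left(3 + l\right)^{2}$
$A{\left(K \right)} = 3$ ($A{\left(K \right)} = 3 - \left(K - K\right) = 3 - 0 = 3 + 0 = 3$)
$w{\left(o \right)} = \frac{-2 + o}{o}$
$h{\left(B \right)} = - B + \frac{3 B^{2}}{2}$ ($h{\left(B \right)} = \frac{-2 - 4}{-4} B^{2} - B = \left(- \frac{1}{4}\right) \left(-6\right) B^{2} - B = \frac{3 B^{2}}{2} - B = - B + \frac{3 B^{2}}{2}$)
$A{\left(2 \right)} \left(-30\right) h{\left(F{\left(-5,4 \right)} \right)} = 3 \left(-30\right) \frac{\left(3 + 4\right)^{2} \left(-2 + 3 \left(3 + 4\right)^{2}\right)}{2} = - 90 \frac{7^{2} \left(-2 + 3 \cdot 7^{2}\right)}{2} = - 90 \cdot \frac{1}{2} \cdot 49 \left(-2 + 3 \cdot 49\right) = - 90 \cdot \frac{1}{2} \cdot 49 \left(-2 + 147\right) = - 90 \cdot \frac{1}{2} \cdot 49 \cdot 145 = \left(-90\right) \frac{7105}{2} = -319725$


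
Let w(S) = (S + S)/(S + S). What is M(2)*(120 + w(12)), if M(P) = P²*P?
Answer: 968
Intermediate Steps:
w(S) = 1 (w(S) = (2*S)/((2*S)) = (2*S)*(1/(2*S)) = 1)
M(P) = P³
M(2)*(120 + w(12)) = 2³*(120 + 1) = 8*121 = 968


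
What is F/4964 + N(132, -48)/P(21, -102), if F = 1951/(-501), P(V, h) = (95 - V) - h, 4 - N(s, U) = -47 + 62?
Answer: -629545/9947856 ≈ -0.063285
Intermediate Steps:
N(s, U) = -11 (N(s, U) = 4 - (-47 + 62) = 4 - 1*15 = 4 - 15 = -11)
P(V, h) = 95 - V - h
F = -1951/501 (F = 1951*(-1/501) = -1951/501 ≈ -3.8942)
F/4964 + N(132, -48)/P(21, -102) = -1951/501/4964 - 11/(95 - 1*21 - 1*(-102)) = -1951/501*1/4964 - 11/(95 - 21 + 102) = -1951/2486964 - 11/176 = -1951/2486964 - 11*1/176 = -1951/2486964 - 1/16 = -629545/9947856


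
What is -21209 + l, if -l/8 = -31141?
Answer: 227919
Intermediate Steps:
l = 249128 (l = -8*(-31141) = 249128)
-21209 + l = -21209 + 249128 = 227919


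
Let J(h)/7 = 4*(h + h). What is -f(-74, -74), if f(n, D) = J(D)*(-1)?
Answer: -4144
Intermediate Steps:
J(h) = 56*h (J(h) = 7*(4*(h + h)) = 7*(4*(2*h)) = 7*(8*h) = 56*h)
f(n, D) = -56*D (f(n, D) = (56*D)*(-1) = -56*D)
-f(-74, -74) = -(-56)*(-74) = -1*4144 = -4144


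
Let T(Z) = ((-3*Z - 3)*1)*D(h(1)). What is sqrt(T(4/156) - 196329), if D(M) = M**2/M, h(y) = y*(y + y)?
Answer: I*sqrt(33180641)/13 ≈ 443.1*I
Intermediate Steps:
h(y) = 2*y**2 (h(y) = y*(2*y) = 2*y**2)
D(M) = M
T(Z) = -6 - 6*Z (T(Z) = ((-3*Z - 3)*1)*(2*1**2) = ((-3 - 3*Z)*1)*(2*1) = (-3 - 3*Z)*2 = -6 - 6*Z)
sqrt(T(4/156) - 196329) = sqrt((-6 - 24/156) - 196329) = sqrt((-6 - 6*1/39) - 196329) = sqrt((-6 - 2/13) - 196329) = sqrt(-80/13 - 196329) = sqrt(-2552357/13) = I*sqrt(33180641)/13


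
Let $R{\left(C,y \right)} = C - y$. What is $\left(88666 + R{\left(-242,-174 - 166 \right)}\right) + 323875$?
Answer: $412639$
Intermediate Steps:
$\left(88666 + R{\left(-242,-174 - 166 \right)}\right) + 323875 = \left(88666 - \left(68 - 166\right)\right) + 323875 = \left(88666 - -98\right) + 323875 = \left(88666 + \left(-242 + 340\right)\right) + 323875 = \left(88666 + 98\right) + 323875 = 88764 + 323875 = 412639$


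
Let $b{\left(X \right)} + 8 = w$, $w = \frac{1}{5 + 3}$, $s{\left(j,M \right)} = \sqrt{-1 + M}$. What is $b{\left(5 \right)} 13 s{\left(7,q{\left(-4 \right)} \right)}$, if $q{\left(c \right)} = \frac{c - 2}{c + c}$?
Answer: $- \frac{819 i}{16} \approx - 51.188 i$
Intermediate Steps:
$q{\left(c \right)} = \frac{-2 + c}{2 c}$
$w = \frac{1}{8} \approx 0.125$
$b{\left(X \right)} = - \frac{63}{8}$ ($b{\left(X \right)} = -8 + \frac{1}{8} = - \frac{63}{8}$)
$b{\left(5 \right)} 13 s{\left(7,q{\left(-4 \right)} \right)} = \left(- \frac{63}{8}\right) 13 \sqrt{-1 + \frac{-2 - 4}{2 \left(-4\right)}} = - \frac{819 \sqrt{-1 + \frac{1}{2} \left(- \frac{1}{4}\right) \left(-6\right)}}{8} = - \frac{819 \sqrt{-1 + \frac{3}{4}}}{8} = - \frac{819 \sqrt{- \frac{1}{4}}}{8} = - \frac{819 \frac{i}{2}}{8} = - \frac{819 i}{16}$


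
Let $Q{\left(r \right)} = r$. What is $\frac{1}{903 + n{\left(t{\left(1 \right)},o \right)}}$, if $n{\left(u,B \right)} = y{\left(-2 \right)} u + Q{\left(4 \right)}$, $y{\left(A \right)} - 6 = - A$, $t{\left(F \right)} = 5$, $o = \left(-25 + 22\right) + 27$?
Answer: $\frac{1}{947} \approx 0.001056$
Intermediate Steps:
$o = 24$ ($o = -3 + 27 = 24$)
$y{\left(A \right)} = 6 - A$
$n{\left(u,B \right)} = 4 + 8 u$ ($n{\left(u,B \right)} = \left(6 - -2\right) u + 4 = \left(6 + 2\right) u + 4 = 8 u + 4 = 4 + 8 u$)
$\frac{1}{903 + n{\left(t{\left(1 \right)},o \right)}} = \frac{1}{903 + \left(4 + 8 \cdot 5\right)} = \frac{1}{903 + \left(4 + 40\right)} = \frac{1}{903 + 44} = \frac{1}{947}$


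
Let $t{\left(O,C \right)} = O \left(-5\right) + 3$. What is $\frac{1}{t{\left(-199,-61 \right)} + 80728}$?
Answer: $\frac{1}{81726} \approx 1.2236 \cdot 10^{-5}$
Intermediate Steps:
$t{\left(O,C \right)} = 3 - 5 O$ ($t{\left(O,C \right)} = - 5 O + 3 = 3 - 5 O$)
$\frac{1}{t{\left(-199,-61 \right)} + 80728} = \frac{1}{\left(3 - -995\right) + 80728} = \frac{1}{\left(3 + 995\right) + 80728} = \frac{1}{998 + 80728} = \frac{1}{81726}$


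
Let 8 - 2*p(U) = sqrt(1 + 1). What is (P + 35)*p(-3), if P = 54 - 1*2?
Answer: 348 - 87*sqrt(2)/2 ≈ 286.48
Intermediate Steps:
P = 52 (P = 54 - 2 = 52)
p(U) = 4 - sqrt(2)/2 (p(U) = 4 - sqrt(1 + 1)/2 = 4 - sqrt(2)/2)
(P + 35)*p(-3) = (52 + 35)*(4 - sqrt(2)/2) = 87*(4 - sqrt(2)/2) = 348 - 87*sqrt(2)/2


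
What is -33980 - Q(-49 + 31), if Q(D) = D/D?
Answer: -33981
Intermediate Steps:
Q(D) = 1
-33980 - Q(-49 + 31) = -33980 - 1*1 = -33980 - 1 = -33981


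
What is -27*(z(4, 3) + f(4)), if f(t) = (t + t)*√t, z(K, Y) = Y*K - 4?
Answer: -648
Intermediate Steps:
z(K, Y) = -4 + K*Y (z(K, Y) = K*Y - 4 = -4 + K*Y)
f(t) = 2*t^(3/2) (f(t) = (2*t)*√t = 2*t^(3/2))
-27*(z(4, 3) + f(4)) = -27*((-4 + 4*3) + 2*4^(3/2)) = -27*((-4 + 12) + 2*8) = -27*(8 + 16) = -27*24 = -648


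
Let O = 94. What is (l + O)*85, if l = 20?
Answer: 9690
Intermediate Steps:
(l + O)*85 = (20 + 94)*85 = 114*85 = 9690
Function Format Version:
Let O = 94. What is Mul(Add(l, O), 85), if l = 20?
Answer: 9690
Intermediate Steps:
Mul(Add(l, O), 85) = Mul(Add(20, 94), 85) = Mul(114, 85) = 9690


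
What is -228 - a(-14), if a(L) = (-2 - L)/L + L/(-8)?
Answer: -6409/28 ≈ -228.89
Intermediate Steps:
a(L) = -L/8 + (-2 - L)/L (a(L) = (-2 - L)/L + L*(-1/8) = (-2 - L)/L - L/8 = -L/8 + (-2 - L)/L)
-228 - a(-14) = -228 - (-1 - 2/(-14) - 1/8*(-14)) = -228 - (-1 - 2*(-1/14) + 7/4) = -228 - (-1 + 1/7 + 7/4) = -228 - 1*25/28 = -228 - 25/28 = -6409/28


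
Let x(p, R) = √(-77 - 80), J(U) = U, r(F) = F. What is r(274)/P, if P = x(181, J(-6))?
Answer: -274*I*√157/157 ≈ -21.868*I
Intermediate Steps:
x(p, R) = I*√157 (x(p, R) = √(-157) = I*√157)
P = I*√157 ≈ 12.53*I
r(274)/P = 274/((I*√157)) = 274*(-I*√157/157) = -274*I*√157/157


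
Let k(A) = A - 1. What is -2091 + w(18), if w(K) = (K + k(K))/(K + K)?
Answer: -75241/36 ≈ -2090.0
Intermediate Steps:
k(A) = -1 + A
w(K) = (-1 + 2*K)/(2*K) (w(K) = (K + (-1 + K))/(K + K) = (-1 + 2*K)/((2*K)) = (-1 + 2*K)*(1/(2*K)) = (-1 + 2*K)/(2*K))
-2091 + w(18) = -2091 + (-½ + 18)/18 = -2091 + (1/18)*(35/2) = -2091 + 35/36 = -75241/36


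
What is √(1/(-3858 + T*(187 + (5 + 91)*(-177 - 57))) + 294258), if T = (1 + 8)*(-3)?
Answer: √105094497656838999/597621 ≈ 542.46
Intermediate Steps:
T = -27 (T = 9*(-3) = -27)
√(1/(-3858 + T*(187 + (5 + 91)*(-177 - 57))) + 294258) = √(1/(-3858 - 27*(187 + (5 + 91)*(-177 - 57))) + 294258) = √(1/(-3858 - 27*(187 + 96*(-234))) + 294258) = √(1/(-3858 - 27*(187 - 22464)) + 294258) = √(1/(-3858 - 27*(-22277)) + 294258) = √(1/(-3858 + 601479) + 294258) = √(1/597621 + 294258) = √(175854760219/597621) = √105094497656838999/597621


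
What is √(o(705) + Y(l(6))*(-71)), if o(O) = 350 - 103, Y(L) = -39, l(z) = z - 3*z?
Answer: 2*√754 ≈ 54.918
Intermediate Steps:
l(z) = -2*z
o(O) = 247
√(o(705) + Y(l(6))*(-71)) = √(247 - 39*(-71)) = √(247 + 2769) = √3016 = 2*√754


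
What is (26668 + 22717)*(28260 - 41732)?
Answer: -665314720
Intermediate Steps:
(26668 + 22717)*(28260 - 41732) = 49385*(-13472) = -665314720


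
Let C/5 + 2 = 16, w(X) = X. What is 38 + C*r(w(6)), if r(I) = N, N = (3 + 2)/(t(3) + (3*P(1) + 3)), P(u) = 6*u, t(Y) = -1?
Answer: 111/2 ≈ 55.500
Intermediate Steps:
C = 70 (C = -10 + 5*16 = -10 + 80 = 70)
N = 1/4 (N = (3 + 2)/(-1 + (3*(6*1) + 3)) = 5/(-1 + (3*6 + 3)) = 5/(-1 + (18 + 3)) = 5/(-1 + 21) = 5/20 = 5*(1/20) = 1/4 ≈ 0.25000)
r(I) = 1/4
38 + C*r(w(6)) = 38 + 70*(1/4) = 38 + 35/2 = 111/2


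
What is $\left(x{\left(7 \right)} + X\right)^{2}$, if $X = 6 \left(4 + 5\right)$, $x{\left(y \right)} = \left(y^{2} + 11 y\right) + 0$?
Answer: $32400$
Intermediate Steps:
$x{\left(y \right)} = y^{2} + 11 y$
$X = 54$ ($X = 6 \cdot 9 = 54$)
$\left(x{\left(7 \right)} + X\right)^{2} = \left(7 \left(11 + 7\right) + 54\right)^{2} = \left(7 \cdot 18 + 54\right)^{2} = \left(126 + 54\right)^{2} = 180^{2} = 32400$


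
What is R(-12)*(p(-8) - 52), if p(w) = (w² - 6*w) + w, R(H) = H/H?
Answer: 52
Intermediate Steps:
R(H) = 1
p(w) = w² - 5*w
R(-12)*(p(-8) - 52) = 1*(-8*(-5 - 8) - 52) = 1*(-8*(-13) - 52) = 1*(104 - 52) = 1*52 = 52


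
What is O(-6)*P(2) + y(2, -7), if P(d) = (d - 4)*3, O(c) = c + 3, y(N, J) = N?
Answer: 20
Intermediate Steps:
O(c) = 3 + c
P(d) = -12 + 3*d (P(d) = (-4 + d)*3 = -12 + 3*d)
O(-6)*P(2) + y(2, -7) = (3 - 6)*(-12 + 3*2) + 2 = -3*(-12 + 6) + 2 = -3*(-6) + 2 = 18 + 2 = 20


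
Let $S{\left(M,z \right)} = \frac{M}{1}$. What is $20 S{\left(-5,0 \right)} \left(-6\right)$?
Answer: $600$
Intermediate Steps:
$S{\left(M,z \right)} = M$ ($S{\left(M,z \right)} = M 1 = M$)
$20 S{\left(-5,0 \right)} \left(-6\right) = 20 \left(-5\right) \left(-6\right) = \left(-100\right) \left(-6\right) = 600$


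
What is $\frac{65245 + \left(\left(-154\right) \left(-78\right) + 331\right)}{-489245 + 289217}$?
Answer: $- \frac{19397}{50007} \approx -0.38789$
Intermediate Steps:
$\frac{65245 + \left(\left(-154\right) \left(-78\right) + 331\right)}{-489245 + 289217} = \frac{65245 + \left(12012 + 331\right)}{-200028} = \left(65245 + 12343\right) \left(- \frac{1}{200028}\right) = 77588 \left(- \frac{1}{200028}\right) = - \frac{19397}{50007}$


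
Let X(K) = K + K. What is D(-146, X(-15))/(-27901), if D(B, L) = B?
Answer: 146/27901 ≈ 0.0052328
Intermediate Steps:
X(K) = 2*K
D(-146, X(-15))/(-27901) = -146/(-27901) = -146*(-1/27901) = 146/27901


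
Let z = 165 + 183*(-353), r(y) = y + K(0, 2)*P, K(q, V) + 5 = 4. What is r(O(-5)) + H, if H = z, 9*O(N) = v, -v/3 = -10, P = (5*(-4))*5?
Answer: -192992/3 ≈ -64331.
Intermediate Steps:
K(q, V) = -1 (K(q, V) = -5 + 4 = -1)
P = -100 (P = -20*5 = -100)
v = 30 (v = -3*(-10) = 30)
O(N) = 10/3 (O(N) = (1/9)*30 = 10/3)
r(y) = 100 + y (r(y) = y - 1*(-100) = y + 100 = 100 + y)
z = -64434 (z = 165 - 64599 = -64434)
H = -64434
r(O(-5)) + H = (100 + 10/3) - 64434 = 310/3 - 64434 = -192992/3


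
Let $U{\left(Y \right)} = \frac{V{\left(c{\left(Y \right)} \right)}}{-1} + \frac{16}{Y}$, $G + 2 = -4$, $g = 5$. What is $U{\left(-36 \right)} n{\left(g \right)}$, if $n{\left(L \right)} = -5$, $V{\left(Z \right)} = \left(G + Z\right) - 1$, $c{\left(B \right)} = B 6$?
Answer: $- \frac{10015}{9} \approx -1112.8$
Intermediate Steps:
$G = -6$ ($G = -2 - 4 = -6$)
$c{\left(B \right)} = 6 B$
$V{\left(Z \right)} = -7 + Z$ ($V{\left(Z \right)} = \left(-6 + Z\right) - 1 = -7 + Z$)
$U{\left(Y \right)} = 7 - 6 Y + \frac{16}{Y}$ ($U{\left(Y \right)} = \frac{-7 + 6 Y}{-1} + \frac{16}{Y} = \left(-7 + 6 Y\right) \left(-1\right) + \frac{16}{Y} = \left(7 - 6 Y\right) + \frac{16}{Y} = 7 - 6 Y + \frac{16}{Y}$)
$U{\left(-36 \right)} n{\left(g \right)} = \left(7 - -216 + \frac{16}{-36}\right) \left(-5\right) = \left(7 + 216 + 16 \left(- \frac{1}{36}\right)\right) \left(-5\right) = \left(7 + 216 - \frac{4}{9}\right) \left(-5\right) = \frac{2003}{9} \left(-5\right) = - \frac{10015}{9}$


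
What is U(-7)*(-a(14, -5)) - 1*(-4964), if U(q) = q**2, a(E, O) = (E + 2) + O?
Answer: 4425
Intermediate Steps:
a(E, O) = 2 + E + O (a(E, O) = (2 + E) + O = 2 + E + O)
U(-7)*(-a(14, -5)) - 1*(-4964) = (-7)**2*(-(2 + 14 - 5)) - 1*(-4964) = 49*(-1*11) + 4964 = 49*(-11) + 4964 = -539 + 4964 = 4425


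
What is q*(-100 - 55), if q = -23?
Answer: 3565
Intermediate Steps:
q*(-100 - 55) = -23*(-100 - 55) = -23*(-155) = 3565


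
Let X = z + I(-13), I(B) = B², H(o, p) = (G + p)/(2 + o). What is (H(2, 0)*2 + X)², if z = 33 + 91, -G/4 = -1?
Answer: 87025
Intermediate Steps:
G = 4 (G = -4*(-1) = 4)
H(o, p) = (4 + p)/(2 + o)
z = 124
X = 293 (X = 124 + (-13)² = 124 + 169 = 293)
(H(2, 0)*2 + X)² = (((4 + 0)/(2 + 2))*2 + 293)² = ((4/4)*2 + 293)² = (((¼)*4)*2 + 293)² = (1*2 + 293)² = (2 + 293)² = 295² = 87025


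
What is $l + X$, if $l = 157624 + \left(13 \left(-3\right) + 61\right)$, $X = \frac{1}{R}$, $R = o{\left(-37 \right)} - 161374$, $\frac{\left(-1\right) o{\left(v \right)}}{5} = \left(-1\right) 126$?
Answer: $\frac{25340648623}{160744} \approx 1.5765 \cdot 10^{5}$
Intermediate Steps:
$o{\left(v \right)} = 630$ ($o{\left(v \right)} = - 5 \left(\left(-1\right) 126\right) = \left(-5\right) \left(-126\right) = 630$)
$R = -160744$ ($R = 630 - 161374 = -160744$)
$X = - \frac{1}{160744}$ ($X = \frac{1}{-160744} = - \frac{1}{160744} \approx -6.2211 \cdot 10^{-6}$)
$l = 157646$ ($l = 157624 + \left(-39 + 61\right) = 157624 + 22 = 157646$)
$l + X = 157646 - \frac{1}{160744} = \frac{25340648623}{160744}$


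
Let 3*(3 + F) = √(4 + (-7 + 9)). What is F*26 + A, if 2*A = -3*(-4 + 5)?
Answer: -159/2 + 26*√6/3 ≈ -58.271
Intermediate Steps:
A = -3/2 (A = (-3*(-4 + 5))/2 = (-3*1)/2 = (½)*(-3) = -3/2 ≈ -1.5000)
F = -3 + √6/3 (F = -3 + √(4 + (-7 + 9))/3 = -3 + √(4 + 2)/3 = -3 + √6/3 ≈ -2.1835)
F*26 + A = (-3 + √6/3)*26 - 3/2 = (-78 + 26*√6/3) - 3/2 = -159/2 + 26*√6/3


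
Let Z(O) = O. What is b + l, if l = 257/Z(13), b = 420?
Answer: 5717/13 ≈ 439.77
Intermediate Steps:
l = 257/13 ≈ 19.769
b + l = 420 + 257/13 = 5717/13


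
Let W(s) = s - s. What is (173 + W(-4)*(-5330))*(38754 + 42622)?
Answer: 14078048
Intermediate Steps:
W(s) = 0
(173 + W(-4)*(-5330))*(38754 + 42622) = (173 + 0*(-5330))*(38754 + 42622) = (173 + 0)*81376 = 173*81376 = 14078048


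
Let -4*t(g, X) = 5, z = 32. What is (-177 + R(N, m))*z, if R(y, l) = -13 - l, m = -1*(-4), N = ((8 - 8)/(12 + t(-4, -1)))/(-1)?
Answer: -6208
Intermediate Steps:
t(g, X) = -5/4 (t(g, X) = -1/4*5 = -5/4)
N = 0 (N = ((8 - 8)/(12 - 5/4))/(-1) = (0/(43/4))*(-1) = (0*(4/43))*(-1) = 0*(-1) = 0)
m = 4
(-177 + R(N, m))*z = (-177 + (-13 - 1*4))*32 = (-177 + (-13 - 4))*32 = (-177 - 17)*32 = -194*32 = -6208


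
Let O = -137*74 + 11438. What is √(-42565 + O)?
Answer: 3*I*√4585 ≈ 203.14*I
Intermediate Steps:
O = 1300 (O = -10138 + 11438 = 1300)
√(-42565 + O) = √(-42565 + 1300) = √(-41265) = 3*I*√4585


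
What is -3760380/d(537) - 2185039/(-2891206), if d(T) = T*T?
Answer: -1137992856321/92637131446 ≈ -12.284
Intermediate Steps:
d(T) = T²
-3760380/d(537) - 2185039/(-2891206) = -3760380/(537²) - 2185039/(-2891206) = -3760380/288369 - 2185039*(-1/2891206) = -3760380*1/288369 + 2185039/2891206 = -417820/32041 + 2185039/2891206 = -1137992856321/92637131446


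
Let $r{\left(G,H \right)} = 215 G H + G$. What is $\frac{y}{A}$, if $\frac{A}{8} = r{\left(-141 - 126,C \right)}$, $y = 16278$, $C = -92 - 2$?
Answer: $\frac{2713}{7194404} \approx 0.0003771$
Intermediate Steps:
$C = -94$
$r{\left(G,H \right)} = G + 215 G H$ ($r{\left(G,H \right)} = 215 G H + G = G + 215 G H$)
$A = 43166424$ ($A = 8 \left(-141 - 126\right) \left(1 + 215 \left(-94\right)\right) = 8 \left(- 267 \left(1 - 20210\right)\right) = 8 \left(\left(-267\right) \left(-20209\right)\right) = 8 \cdot 5395803 = 43166424$)
$\frac{y}{A} = \frac{16278}{43166424} = 16278 \cdot \frac{1}{43166424} = \frac{2713}{7194404}$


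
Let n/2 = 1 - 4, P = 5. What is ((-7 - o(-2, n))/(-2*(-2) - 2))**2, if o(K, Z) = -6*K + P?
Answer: 144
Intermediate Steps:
n = -6 (n = 2*(1 - 4) = 2*(-3) = -6)
o(K, Z) = 5 - 6*K (o(K, Z) = -6*K + 5 = 5 - 6*K)
((-7 - o(-2, n))/(-2*(-2) - 2))**2 = ((-7 - (5 - 6*(-2)))/(-2*(-2) - 2))**2 = ((-7 - (5 + 12))/(4 - 2))**2 = ((-7 - 1*17)/2)**2 = ((-7 - 17)*(1/2))**2 = (-24*1/2)**2 = (-12)**2 = 144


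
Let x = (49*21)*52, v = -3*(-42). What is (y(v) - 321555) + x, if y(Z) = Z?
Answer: -267921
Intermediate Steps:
v = 126
x = 53508 (x = 1029*52 = 53508)
(y(v) - 321555) + x = (126 - 321555) + 53508 = -321429 + 53508 = -267921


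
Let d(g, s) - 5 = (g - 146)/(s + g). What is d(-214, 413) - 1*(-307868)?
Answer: 61266367/199 ≈ 3.0787e+5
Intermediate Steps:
d(g, s) = 5 + (-146 + g)/(g + s) (d(g, s) = 5 + (g - 146)/(s + g) = 5 + (-146 + g)/(g + s))
d(-214, 413) - 1*(-307868) = (-146 + 5*413 + 6*(-214))/(-214 + 413) - 1*(-307868) = (-146 + 2065 - 1284)/199 + 307868 = (1/199)*635 + 307868 = 635/199 + 307868 = 61266367/199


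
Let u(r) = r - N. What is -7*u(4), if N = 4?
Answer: 0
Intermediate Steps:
u(r) = -4 + r (u(r) = r - 1*4 = r - 4 = -4 + r)
-7*u(4) = -7*(-4 + 4) = -7*0 = 0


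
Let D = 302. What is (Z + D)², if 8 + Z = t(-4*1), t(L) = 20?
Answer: 98596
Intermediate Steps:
Z = 12 (Z = -8 + 20 = 12)
(Z + D)² = (12 + 302)² = 314² = 98596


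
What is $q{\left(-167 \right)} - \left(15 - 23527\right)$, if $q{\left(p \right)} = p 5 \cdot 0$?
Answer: $23512$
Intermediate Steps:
$q{\left(p \right)} = 0$ ($q{\left(p \right)} = 5 p 0 = 0$)
$q{\left(-167 \right)} - \left(15 - 23527\right) = 0 - \left(15 - 23527\right) = 0 - -23512 = 0 + 23512 = 23512$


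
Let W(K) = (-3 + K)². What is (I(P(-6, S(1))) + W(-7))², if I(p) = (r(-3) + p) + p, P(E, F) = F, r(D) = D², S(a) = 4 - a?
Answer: 13225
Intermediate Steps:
I(p) = 9 + 2*p (I(p) = ((-3)² + p) + p = (9 + p) + p = 9 + 2*p)
(I(P(-6, S(1))) + W(-7))² = ((9 + 2*(4 - 1*1)) + (-3 - 7)²)² = ((9 + 2*(4 - 1)) + (-10)²)² = ((9 + 2*3) + 100)² = ((9 + 6) + 100)² = (15 + 100)² = 115² = 13225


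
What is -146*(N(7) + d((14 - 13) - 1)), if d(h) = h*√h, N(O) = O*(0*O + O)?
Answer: -7154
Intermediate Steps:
N(O) = O² (N(O) = O*(0 + O) = O*O = O²)
d(h) = h^(3/2)
-146*(N(7) + d((14 - 13) - 1)) = -146*(7² + ((14 - 13) - 1)^(3/2)) = -146*(49 + (1 - 1)^(3/2)) = -146*(49 + 0^(3/2)) = -146*(49 + 0) = -146*49 = -7154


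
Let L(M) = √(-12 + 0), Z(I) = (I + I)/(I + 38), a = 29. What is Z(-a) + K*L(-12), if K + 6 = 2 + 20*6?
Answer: -58/9 + 232*I*√3 ≈ -6.4444 + 401.84*I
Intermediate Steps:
Z(I) = 2*I/(38 + I) (Z(I) = (2*I)/(38 + I) = 2*I/(38 + I))
L(M) = 2*I*√3 (L(M) = √(-12) = 2*I*√3)
K = 116 (K = -6 + (2 + 20*6) = -6 + (2 + 120) = -6 + 122 = 116)
Z(-a) + K*L(-12) = 2*(-1*29)/(38 - 1*29) + 116*(2*I*√3) = 2*(-29)/(38 - 29) + 232*I*√3 = 2*(-29)/9 + 232*I*√3 = 2*(-29)*(⅑) + 232*I*√3 = -58/9 + 232*I*√3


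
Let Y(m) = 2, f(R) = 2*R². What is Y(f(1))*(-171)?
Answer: -342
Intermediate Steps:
Y(f(1))*(-171) = 2*(-171) = -342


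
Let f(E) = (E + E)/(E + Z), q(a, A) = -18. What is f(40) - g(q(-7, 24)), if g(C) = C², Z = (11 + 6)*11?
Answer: -73468/227 ≈ -323.65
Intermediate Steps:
Z = 187 (Z = 17*11 = 187)
f(E) = 2*E/(187 + E) (f(E) = (E + E)/(E + 187) = (2*E)/(187 + E) = 2*E/(187 + E))
f(40) - g(q(-7, 24)) = 2*40/(187 + 40) - 1*(-18)² = 2*40/227 - 1*324 = 2*40*(1/227) - 324 = 80/227 - 324 = -73468/227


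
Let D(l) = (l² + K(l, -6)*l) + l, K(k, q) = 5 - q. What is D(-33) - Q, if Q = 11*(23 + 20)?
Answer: 220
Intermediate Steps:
Q = 473 (Q = 11*43 = 473)
D(l) = l² + 12*l (D(l) = (l² + (5 - 1*(-6))*l) + l = (l² + (5 + 6)*l) + l = (l² + 11*l) + l = l² + 12*l)
D(-33) - Q = -33*(12 - 33) - 1*473 = -33*(-21) - 473 = 693 - 473 = 220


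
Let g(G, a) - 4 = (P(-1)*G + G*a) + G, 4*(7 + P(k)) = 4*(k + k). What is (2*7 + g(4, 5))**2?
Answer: 36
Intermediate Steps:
P(k) = -7 + 2*k (P(k) = -7 + (4*(k + k))/4 = -7 + (4*(2*k))/4 = -7 + (8*k)/4 = -7 + 2*k)
g(G, a) = 4 - 8*G + G*a (g(G, a) = 4 + (((-7 + 2*(-1))*G + G*a) + G) = 4 + (((-7 - 2)*G + G*a) + G) = 4 + ((-9*G + G*a) + G) = 4 + (-8*G + G*a) = 4 - 8*G + G*a)
(2*7 + g(4, 5))**2 = (2*7 + (4 - 8*4 + 4*5))**2 = (14 + (4 - 32 + 20))**2 = (14 - 8)**2 = 6**2 = 36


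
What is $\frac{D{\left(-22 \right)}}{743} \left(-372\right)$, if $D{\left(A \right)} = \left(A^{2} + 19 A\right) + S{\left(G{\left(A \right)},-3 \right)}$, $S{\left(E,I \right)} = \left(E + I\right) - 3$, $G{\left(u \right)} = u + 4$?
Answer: $- \frac{15624}{743} \approx -21.028$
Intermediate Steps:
$G{\left(u \right)} = 4 + u$
$S{\left(E,I \right)} = -3 + E + I$
$D{\left(A \right)} = -2 + A^{2} + 20 A$ ($D{\left(A \right)} = \left(A^{2} + 19 A\right) - \left(2 - A\right) = \left(A^{2} + 19 A\right) + \left(-2 + A\right) = -2 + A^{2} + 20 A$)
$\frac{D{\left(-22 \right)}}{743} \left(-372\right) = \frac{-2 + \left(-22\right)^{2} + 20 \left(-22\right)}{743} \left(-372\right) = \left(-2 + 484 - 440\right) \frac{1}{743} \left(-372\right) = 42 \cdot \frac{1}{743} \left(-372\right) = \frac{42}{743} \left(-372\right) = - \frac{15624}{743}$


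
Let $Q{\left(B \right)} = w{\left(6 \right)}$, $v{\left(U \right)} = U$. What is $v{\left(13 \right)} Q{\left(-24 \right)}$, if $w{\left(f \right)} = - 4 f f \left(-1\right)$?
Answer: $1872$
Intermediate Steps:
$w{\left(f \right)} = 4 f^{2}$ ($w{\left(f \right)} = - 4 f^{2} \left(-1\right) = - 4 \left(- f^{2}\right) = 4 f^{2}$)
$Q{\left(B \right)} = 144$ ($Q{\left(B \right)} = 4 \cdot 6^{2} = 4 \cdot 36 = 144$)
$v{\left(13 \right)} Q{\left(-24 \right)} = 13 \cdot 144 = 1872$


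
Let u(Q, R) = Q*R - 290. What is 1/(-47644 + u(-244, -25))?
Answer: -1/41834 ≈ -2.3904e-5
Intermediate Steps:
u(Q, R) = -290 + Q*R
1/(-47644 + u(-244, -25)) = 1/(-47644 + (-290 - 244*(-25))) = 1/(-47644 + (-290 + 6100)) = 1/(-47644 + 5810) = 1/(-41834) = -1/41834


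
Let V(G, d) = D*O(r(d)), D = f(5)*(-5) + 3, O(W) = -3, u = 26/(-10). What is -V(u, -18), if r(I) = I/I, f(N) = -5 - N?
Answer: 159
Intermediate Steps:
r(I) = 1
u = -13/5 (u = 26*(-⅒) = -13/5 ≈ -2.6000)
D = 53 (D = (-5 - 1*5)*(-5) + 3 = (-5 - 5)*(-5) + 3 = -10*(-5) + 3 = 50 + 3 = 53)
V(G, d) = -159 (V(G, d) = 53*(-3) = -159)
-V(u, -18) = -1*(-159) = 159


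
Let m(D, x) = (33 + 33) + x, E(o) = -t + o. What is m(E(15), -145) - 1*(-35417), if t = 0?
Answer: 35338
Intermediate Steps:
E(o) = o (E(o) = -1*0 + o = 0 + o = o)
m(D, x) = 66 + x
m(E(15), -145) - 1*(-35417) = (66 - 145) - 1*(-35417) = -79 + 35417 = 35338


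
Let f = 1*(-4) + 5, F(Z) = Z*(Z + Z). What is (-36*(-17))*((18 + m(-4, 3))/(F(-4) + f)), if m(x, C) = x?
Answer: 2856/11 ≈ 259.64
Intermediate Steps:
F(Z) = 2*Z² (F(Z) = Z*(2*Z) = 2*Z²)
f = 1 (f = -4 + 5 = 1)
(-36*(-17))*((18 + m(-4, 3))/(F(-4) + f)) = (-36*(-17))*((18 - 4)/(2*(-4)² + 1)) = 612*(14/(2*16 + 1)) = 612*(14/(32 + 1)) = 612*(14/33) = 2856/11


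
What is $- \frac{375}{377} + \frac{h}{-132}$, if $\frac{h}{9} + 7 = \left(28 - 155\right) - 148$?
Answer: $\frac{151221}{8294} \approx 18.233$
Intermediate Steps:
$h = -2538$ ($h = -63 + 9 \left(\left(28 - 155\right) - 148\right) = -63 + 9 \left(-127 - 148\right) = -63 + 9 \left(-275\right) = -63 - 2475 = -2538$)
$- \frac{375}{377} + \frac{h}{-132} = - \frac{375}{377} - \frac{2538}{-132} = \left(-375\right) \frac{1}{377} - - \frac{423}{22} = - \frac{375}{377} + \frac{423}{22} = \frac{151221}{8294}$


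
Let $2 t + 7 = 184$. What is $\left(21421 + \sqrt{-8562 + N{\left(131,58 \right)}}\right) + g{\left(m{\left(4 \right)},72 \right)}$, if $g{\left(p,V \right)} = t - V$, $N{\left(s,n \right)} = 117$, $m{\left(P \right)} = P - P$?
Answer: $\frac{42875}{2} + i \sqrt{8445} \approx 21438.0 + 91.897 i$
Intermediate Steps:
$t = \frac{177}{2}$ ($t = - \frac{7}{2} + \frac{1}{2} \cdot 184 = - \frac{7}{2} + 92 = \frac{177}{2} \approx 88.5$)
$m{\left(P \right)} = 0$
$g{\left(p,V \right)} = \frac{177}{2} - V$
$\left(21421 + \sqrt{-8562 + N{\left(131,58 \right)}}\right) + g{\left(m{\left(4 \right)},72 \right)} = \left(21421 + \sqrt{-8562 + 117}\right) + \left(\frac{177}{2} - 72\right) = \left(21421 + \sqrt{-8445}\right) + \left(\frac{177}{2} - 72\right) = \left(21421 + i \sqrt{8445}\right) + \frac{33}{2} = \frac{42875}{2} + i \sqrt{8445}$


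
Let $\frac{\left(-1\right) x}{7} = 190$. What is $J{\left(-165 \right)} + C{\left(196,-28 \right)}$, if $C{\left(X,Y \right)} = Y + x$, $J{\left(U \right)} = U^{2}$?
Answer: $25867$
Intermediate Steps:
$x = -1330$ ($x = \left(-7\right) 190 = -1330$)
$C{\left(X,Y \right)} = -1330 + Y$ ($C{\left(X,Y \right)} = Y - 1330 = -1330 + Y$)
$J{\left(-165 \right)} + C{\left(196,-28 \right)} = \left(-165\right)^{2} - 1358 = 27225 - 1358 = 25867$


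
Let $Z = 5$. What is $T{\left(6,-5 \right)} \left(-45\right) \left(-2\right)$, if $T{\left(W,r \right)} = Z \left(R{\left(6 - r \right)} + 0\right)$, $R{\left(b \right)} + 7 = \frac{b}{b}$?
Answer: $-2700$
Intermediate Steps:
$R{\left(b \right)} = -6$ ($R{\left(b \right)} = -7 + \frac{b}{b} = -7 + 1 = -6$)
$T{\left(W,r \right)} = -30$ ($T{\left(W,r \right)} = 5 \left(-6 + 0\right) = 5 \left(-6\right) = -30$)
$T{\left(6,-5 \right)} \left(-45\right) \left(-2\right) = \left(-30\right) \left(-45\right) \left(-2\right) = 1350 \left(-2\right) = -2700$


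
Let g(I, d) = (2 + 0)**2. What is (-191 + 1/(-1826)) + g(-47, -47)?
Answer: -341463/1826 ≈ -187.00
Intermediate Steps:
g(I, d) = 4 (g(I, d) = 2**2 = 4)
(-191 + 1/(-1826)) + g(-47, -47) = (-191 + 1/(-1826)) + 4 = (-191 - 1/1826) + 4 = -348767/1826 + 4 = -341463/1826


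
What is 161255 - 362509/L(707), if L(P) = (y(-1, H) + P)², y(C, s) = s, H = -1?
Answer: 80374934671/498436 ≈ 1.6125e+5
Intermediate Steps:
L(P) = (-1 + P)²
161255 - 362509/L(707) = 161255 - 362509/(-1 + 707)² = 161255 - 362509/(706²) = 161255 - 362509/498436 = 80374934671/498436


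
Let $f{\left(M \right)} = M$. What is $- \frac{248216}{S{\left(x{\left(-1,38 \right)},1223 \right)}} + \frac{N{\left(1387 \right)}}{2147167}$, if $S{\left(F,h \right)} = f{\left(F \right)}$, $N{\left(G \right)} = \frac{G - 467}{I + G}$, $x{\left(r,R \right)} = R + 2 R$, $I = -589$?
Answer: $- \frac{621788071264}{285573211} \approx -2177.3$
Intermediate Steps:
$x{\left(r,R \right)} = 3 R$
$N{\left(G \right)} = \frac{-467 + G}{-589 + G}$ ($N{\left(G \right)} = \frac{G - 467}{-589 + G} = \frac{-467 + G}{-589 + G}$)
$S{\left(F,h \right)} = F$
$- \frac{248216}{S{\left(x{\left(-1,38 \right)},1223 \right)}} + \frac{N{\left(1387 \right)}}{2147167} = - \frac{248216}{3 \cdot 38} + \frac{\frac{1}{-589 + 1387} \left(-467 + 1387\right)}{2147167} = - \frac{248216}{114} + \frac{1}{798} \cdot 920 \cdot \frac{1}{2147167} = \left(-248216\right) \frac{1}{114} + \frac{1}{798} \cdot 920 \cdot \frac{1}{2147167} = - \frac{6532}{3} + \frac{460}{399} \cdot \frac{1}{2147167} = - \frac{6532}{3} + \frac{460}{856719633} = - \frac{621788071264}{285573211}$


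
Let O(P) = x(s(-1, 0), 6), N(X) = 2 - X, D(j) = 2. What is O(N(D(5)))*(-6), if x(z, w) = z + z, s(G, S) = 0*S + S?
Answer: 0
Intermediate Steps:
s(G, S) = S (s(G, S) = 0 + S = S)
x(z, w) = 2*z
O(P) = 0 (O(P) = 2*0 = 0)
O(N(D(5)))*(-6) = 0*(-6) = 0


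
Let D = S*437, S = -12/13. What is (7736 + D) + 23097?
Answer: 395585/13 ≈ 30430.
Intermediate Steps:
S = -12/13 (S = -12*1/13 = -12/13 ≈ -0.92308)
D = -5244/13 (D = -12/13*437 = -5244/13 ≈ -403.38)
(7736 + D) + 23097 = (7736 - 5244/13) + 23097 = 95324/13 + 23097 = 395585/13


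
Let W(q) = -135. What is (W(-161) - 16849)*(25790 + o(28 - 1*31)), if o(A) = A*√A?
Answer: -438017360 + 50952*I*√3 ≈ -4.3802e+8 + 88252.0*I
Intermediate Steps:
o(A) = A^(3/2)
(W(-161) - 16849)*(25790 + o(28 - 1*31)) = (-135 - 16849)*(25790 + (28 - 1*31)^(3/2)) = -16984*(25790 + (28 - 31)^(3/2)) = -16984*(25790 + (-3)^(3/2)) = -16984*(25790 - 3*I*√3) = -438017360 + 50952*I*√3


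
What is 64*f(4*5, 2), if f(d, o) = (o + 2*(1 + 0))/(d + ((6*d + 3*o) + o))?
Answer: 64/37 ≈ 1.7297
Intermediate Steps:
f(d, o) = (2 + o)/(4*o + 7*d) (f(d, o) = (o + 2*1)/(d + ((3*o + 6*d) + o)) = (o + 2)/(d + (4*o + 6*d)) = (2 + o)/(4*o + 7*d))
64*f(4*5, 2) = 64*((2 + 2)/(4*2 + 7*(4*5))) = 64*(4/(8 + 7*20)) = 64*(4/(8 + 140)) = 64*(4/148) = 64*((1/148)*4) = 64*(1/37) = 64/37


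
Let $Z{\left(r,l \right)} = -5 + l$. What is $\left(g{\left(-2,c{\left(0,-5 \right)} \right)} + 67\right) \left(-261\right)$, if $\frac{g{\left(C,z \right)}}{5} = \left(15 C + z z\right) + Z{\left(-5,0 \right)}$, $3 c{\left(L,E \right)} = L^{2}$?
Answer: $28188$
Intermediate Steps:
$c{\left(L,E \right)} = \frac{L^{2}}{3}$
$g{\left(C,z \right)} = -25 + 5 z^{2} + 75 C$ ($g{\left(C,z \right)} = 5 \left(\left(15 C + z z\right) + \left(-5 + 0\right)\right) = 5 \left(\left(15 C + z^{2}\right) - 5\right) = 5 \left(\left(z^{2} + 15 C\right) - 5\right) = 5 \left(-5 + z^{2} + 15 C\right) = -25 + 5 z^{2} + 75 C$)
$\left(g{\left(-2,c{\left(0,-5 \right)} \right)} + 67\right) \left(-261\right) = \left(\left(-25 + 5 \left(\frac{0^{2}}{3}\right)^{2} + 75 \left(-2\right)\right) + 67\right) \left(-261\right) = \left(\left(-25 + 5 \left(\frac{1}{3} \cdot 0\right)^{2} - 150\right) + 67\right) \left(-261\right) = \left(\left(-25 + 5 \cdot 0^{2} - 150\right) + 67\right) \left(-261\right) = \left(\left(-25 + 5 \cdot 0 - 150\right) + 67\right) \left(-261\right) = \left(\left(-25 + 0 - 150\right) + 67\right) \left(-261\right) = \left(-175 + 67\right) \left(-261\right) = \left(-108\right) \left(-261\right) = 28188$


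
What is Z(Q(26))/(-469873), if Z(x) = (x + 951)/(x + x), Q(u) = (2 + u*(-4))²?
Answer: -3785/3259039128 ≈ -1.1614e-6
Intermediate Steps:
Q(u) = (2 - 4*u)²
Z(x) = (951 + x)/(2*x) (Z(x) = (951 + x)/((2*x)) = (951 + x)*(1/(2*x)) = (951 + x)/(2*x))
Z(Q(26))/(-469873) = ((951 + 4*(-1 + 2*26)²)/(2*((4*(-1 + 2*26)²))))/(-469873) = ((951 + 4*(-1 + 52)²)/(2*((4*(-1 + 52)²))))*(-1/469873) = ((951 + 4*51²)/(2*((4*51²))))*(-1/469873) = ((951 + 4*2601)/(2*((4*2601))))*(-1/469873) = ((½)*(951 + 10404)/10404)*(-1/469873) = ((½)*(1/10404)*11355)*(-1/469873) = (3785/6936)*(-1/469873) = -3785/3259039128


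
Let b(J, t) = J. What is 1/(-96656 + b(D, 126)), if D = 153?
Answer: -1/96503 ≈ -1.0362e-5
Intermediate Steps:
1/(-96656 + b(D, 126)) = 1/(-96656 + 153) = 1/(-96503) = -1/96503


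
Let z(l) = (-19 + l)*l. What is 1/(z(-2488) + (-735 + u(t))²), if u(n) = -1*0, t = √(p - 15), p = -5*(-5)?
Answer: 1/6777641 ≈ 1.4754e-7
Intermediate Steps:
p = 25
t = √10 (t = √(25 - 15) = √10 ≈ 3.1623)
u(n) = 0
z(l) = l*(-19 + l)
1/(z(-2488) + (-735 + u(t))²) = 1/(-2488*(-19 - 2488) + (-735 + 0)²) = 1/(-2488*(-2507) + (-735)²) = 1/(6237416 + 540225) = 1/6777641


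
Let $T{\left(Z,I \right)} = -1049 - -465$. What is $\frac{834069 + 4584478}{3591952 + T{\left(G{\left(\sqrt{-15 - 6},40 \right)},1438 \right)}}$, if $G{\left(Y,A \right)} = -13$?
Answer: $\frac{5418547}{3591368} \approx 1.5088$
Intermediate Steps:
$T{\left(Z,I \right)} = -584$ ($T{\left(Z,I \right)} = -1049 + 465 = -584$)
$\frac{834069 + 4584478}{3591952 + T{\left(G{\left(\sqrt{-15 - 6},40 \right)},1438 \right)}} = \frac{834069 + 4584478}{3591952 - 584} = \frac{5418547}{3591368}$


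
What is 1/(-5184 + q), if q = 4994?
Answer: -1/190 ≈ -0.0052632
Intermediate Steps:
1/(-5184 + q) = 1/(-5184 + 4994) = 1/(-190) = -1/190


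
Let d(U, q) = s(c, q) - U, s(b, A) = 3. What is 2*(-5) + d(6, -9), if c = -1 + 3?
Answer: -13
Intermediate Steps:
c = 2
d(U, q) = 3 - U
2*(-5) + d(6, -9) = 2*(-5) + (3 - 1*6) = -10 + (3 - 6) = -10 - 3 = -13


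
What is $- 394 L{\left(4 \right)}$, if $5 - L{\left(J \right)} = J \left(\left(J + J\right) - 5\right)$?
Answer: $2758$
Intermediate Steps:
$L{\left(J \right)} = 5 - J \left(-5 + 2 J\right)$ ($L{\left(J \right)} = 5 - J \left(\left(J + J\right) - 5\right) = 5 - J \left(2 J - 5\right) = 5 - J \left(-5 + 2 J\right)$)
$- 394 L{\left(4 \right)} = - 394 \left(5 - 2 \cdot 4^{2} + 5 \cdot 4\right) = - 394 \left(5 - 32 + 20\right) = \left(-394\right) \left(-7\right) = 2758$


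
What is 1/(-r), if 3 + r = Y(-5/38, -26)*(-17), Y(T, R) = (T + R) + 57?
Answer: 38/20055 ≈ 0.0018948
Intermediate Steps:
Y(T, R) = 57 + R + T (Y(T, R) = (R + T) + 57 = 57 + R + T)
r = -20055/38 (r = -3 + (57 - 26 - 5/38)*(-17) = -3 + (1173/38)*(-17) = -3 - 19941/38 = -20055/38 ≈ -527.76)
1/(-r) = 1/(-1*(-20055/38)) = 1/(20055/38) = 38/20055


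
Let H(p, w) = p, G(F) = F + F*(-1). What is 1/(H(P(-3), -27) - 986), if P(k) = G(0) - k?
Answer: -1/983 ≈ -0.0010173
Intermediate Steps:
G(F) = 0 (G(F) = F - F = 0)
P(k) = -k (P(k) = 0 - k = -k)
1/(H(P(-3), -27) - 986) = 1/(-1*(-3) - 986) = 1/(3 - 986) = 1/(-983) = -1/983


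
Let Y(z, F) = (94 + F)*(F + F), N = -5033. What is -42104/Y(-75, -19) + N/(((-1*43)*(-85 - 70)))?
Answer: 1401469/99975 ≈ 14.018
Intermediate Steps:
Y(z, F) = 2*F*(94 + F) (Y(z, F) = (94 + F)*(2*F) = 2*F*(94 + F))
-42104/Y(-75, -19) + N/(((-1*43)*(-85 - 70))) = -42104*(-1/(38*(94 - 19))) - 5033*(-1/(43*(-85 - 70))) = -42104/(2*(-19)*75) - 5033/((-43*(-155))) = -42104/(-2850) - 5033/6665 = -42104*(-1/2850) - 5033*1/6665 = 1108/75 - 5033/6665 = 1401469/99975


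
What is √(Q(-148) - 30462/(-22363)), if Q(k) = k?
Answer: I*√73334136106/22363 ≈ 12.109*I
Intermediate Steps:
√(Q(-148) - 30462/(-22363)) = √(-148 - 30462/(-22363)) = √(-148 - 30462*(-1/22363)) = √(-148 + 30462/22363) = √(-3279262/22363) = I*√73334136106/22363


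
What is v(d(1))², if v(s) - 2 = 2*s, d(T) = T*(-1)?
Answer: 0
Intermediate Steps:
d(T) = -T
v(s) = 2 + 2*s
v(d(1))² = (2 + 2*(-1*1))² = (2 + 2*(-1))² = (2 - 2)² = 0² = 0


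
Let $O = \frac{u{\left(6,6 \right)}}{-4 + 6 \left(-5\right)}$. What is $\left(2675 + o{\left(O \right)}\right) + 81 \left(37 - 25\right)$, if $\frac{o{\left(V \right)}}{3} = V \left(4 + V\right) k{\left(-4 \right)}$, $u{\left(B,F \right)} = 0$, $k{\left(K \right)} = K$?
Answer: $3647$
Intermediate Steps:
$O = 0$ ($O = \frac{0}{-4 + 6 \left(-5\right)} = \frac{0}{-4 - 30} = \frac{0}{-34} = 0 \left(- \frac{1}{34}\right) = 0$)
$o{\left(V \right)} = - 12 V \left(4 + V\right)$ ($o{\left(V \right)} = 3 V \left(4 + V\right) \left(-4\right) = 3 \left(- 4 V \left(4 + V\right)\right) = - 12 V \left(4 + V\right)$)
$\left(2675 + o{\left(O \right)}\right) + 81 \left(37 - 25\right) = \left(2675 - 0 \left(4 + 0\right)\right) + 81 \left(37 - 25\right) = \left(2675 - 0 \cdot 4\right) + 81 \cdot 12 = \left(2675 + 0\right) + 972 = 2675 + 972 = 3647$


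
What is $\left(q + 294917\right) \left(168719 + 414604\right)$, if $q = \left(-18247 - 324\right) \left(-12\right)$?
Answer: $302026566387$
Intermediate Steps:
$q = 222852$ ($q = \left(-18571\right) \left(-12\right) = 222852$)
$\left(q + 294917\right) \left(168719 + 414604\right) = \left(222852 + 294917\right) \left(168719 + 414604\right) = 517769 \cdot 583323 = 302026566387$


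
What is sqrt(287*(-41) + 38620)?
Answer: sqrt(26853) ≈ 163.87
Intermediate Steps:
sqrt(287*(-41) + 38620) = sqrt(-11767 + 38620) = sqrt(26853)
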